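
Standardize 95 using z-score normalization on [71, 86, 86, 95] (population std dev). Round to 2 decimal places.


Mean = (71 + 86 + 86 + 95) / 4 = 84.5
Variance = sum((x_i - mean)^2) / n = 74.25
Std = sqrt(74.25) = 8.6168
Z = (x - mean) / std
= (95 - 84.5) / 8.6168
= 10.5 / 8.6168
= 1.22

1.22


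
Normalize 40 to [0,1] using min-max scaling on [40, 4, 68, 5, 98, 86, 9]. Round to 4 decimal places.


Min = 4, Max = 98
Range = 98 - 4 = 94
Scaled = (x - min) / (max - min)
= (40 - 4) / 94
= 36 / 94
= 0.3830

0.3830


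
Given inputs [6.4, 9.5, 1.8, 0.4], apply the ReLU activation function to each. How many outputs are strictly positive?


ReLU(x) = max(0, x) for each element:
ReLU(6.4) = 6.4
ReLU(9.5) = 9.5
ReLU(1.8) = 1.8
ReLU(0.4) = 0.4
Active neurons (>0): 4

4


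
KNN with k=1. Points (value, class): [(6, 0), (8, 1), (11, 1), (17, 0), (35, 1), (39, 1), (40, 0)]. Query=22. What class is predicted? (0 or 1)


Distances from query 22:
Point 17 (class 0): distance = 5
K=1 nearest neighbors: classes = [0]
Votes for class 1: 0 / 1
Majority vote => class 0

0


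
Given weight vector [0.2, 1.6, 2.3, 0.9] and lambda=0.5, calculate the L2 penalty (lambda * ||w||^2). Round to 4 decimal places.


Squaring each weight:
0.2^2 = 0.04
1.6^2 = 2.56
2.3^2 = 5.29
0.9^2 = 0.81
Sum of squares = 8.7
Penalty = 0.5 * 8.7 = 4.3500

4.3500


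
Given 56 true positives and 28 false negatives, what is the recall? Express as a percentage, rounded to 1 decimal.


Recall = TP / (TP + FN) * 100
= 56 / (56 + 28)
= 56 / 84
= 0.6667
= 66.7%

66.7


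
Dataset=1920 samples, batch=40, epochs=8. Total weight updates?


Iterations per epoch = 1920 / 40 = 48
Total updates = iterations_per_epoch * epochs
= 48 * 8
= 384

384


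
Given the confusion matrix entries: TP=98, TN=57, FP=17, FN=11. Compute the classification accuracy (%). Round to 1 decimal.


Accuracy = (TP + TN) / (TP + TN + FP + FN) * 100
= (98 + 57) / (98 + 57 + 17 + 11)
= 155 / 183
= 0.847
= 84.7%

84.7


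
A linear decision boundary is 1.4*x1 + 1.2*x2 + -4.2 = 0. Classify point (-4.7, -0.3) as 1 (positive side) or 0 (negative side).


Compute 1.4 * -4.7 + 1.2 * -0.3 + -4.2
= -6.58 + -0.36 + -4.2
= -11.14
Since -11.14 < 0, the point is on the negative side.

0


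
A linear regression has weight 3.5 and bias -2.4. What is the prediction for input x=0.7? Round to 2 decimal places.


y = 3.5 * 0.7 + (-2.4)
= 2.45 + (-2.4)
= 0.05

0.05


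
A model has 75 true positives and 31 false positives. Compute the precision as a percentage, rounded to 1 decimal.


Precision = TP / (TP + FP) * 100
= 75 / (75 + 31)
= 75 / 106
= 0.7075
= 70.8%

70.8


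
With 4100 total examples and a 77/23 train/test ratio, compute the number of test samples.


Train samples = 4100 * 77% = 3157
Test samples = 4100 - 3157
= 943

943


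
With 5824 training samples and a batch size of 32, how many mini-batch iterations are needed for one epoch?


Iterations per epoch = dataset_size / batch_size
= 5824 / 32
= 182

182


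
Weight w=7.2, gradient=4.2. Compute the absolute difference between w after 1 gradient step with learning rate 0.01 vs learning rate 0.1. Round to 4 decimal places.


With lr=0.01: w_new = 7.2 - 0.01 * 4.2 = 7.158
With lr=0.1: w_new = 7.2 - 0.1 * 4.2 = 6.78
Absolute difference = |7.158 - 6.78|
= 0.3780

0.3780


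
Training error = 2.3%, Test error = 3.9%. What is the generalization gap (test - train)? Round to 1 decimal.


Generalization gap = test_error - train_error
= 3.9 - 2.3
= 1.6%
A small gap suggests good generalization.

1.6


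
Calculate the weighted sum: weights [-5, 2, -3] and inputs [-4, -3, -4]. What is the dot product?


Element-wise products:
-5 * -4 = 20
2 * -3 = -6
-3 * -4 = 12
Sum = 20 + -6 + 12
= 26

26


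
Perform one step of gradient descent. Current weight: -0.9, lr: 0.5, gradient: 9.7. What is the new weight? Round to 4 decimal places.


w_new = w_old - lr * gradient
= -0.9 - 0.5 * 9.7
= -0.9 - (4.85)
= -5.7500

-5.7500


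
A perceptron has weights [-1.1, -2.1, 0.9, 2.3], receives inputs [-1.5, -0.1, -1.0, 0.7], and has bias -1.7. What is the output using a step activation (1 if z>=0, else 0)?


z = w . x + b
= -1.1*-1.5 + -2.1*-0.1 + 0.9*-1.0 + 2.3*0.7 + -1.7
= 1.65 + 0.21 + -0.9 + 1.61 + -1.7
= 2.57 + -1.7
= 0.87
Since z = 0.87 >= 0, output = 1

1


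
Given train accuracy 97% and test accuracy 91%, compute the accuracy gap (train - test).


Gap = train_accuracy - test_accuracy
= 97 - 91
= 6%
This moderate gap may indicate mild overfitting.

6


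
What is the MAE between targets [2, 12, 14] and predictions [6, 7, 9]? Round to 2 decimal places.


Absolute errors: [4, 5, 5]
Sum of absolute errors = 14
MAE = 14 / 3 = 4.67

4.67


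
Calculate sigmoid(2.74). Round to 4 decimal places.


sigmoid(z) = 1 / (1 + exp(-z))
exp(-(2.74)) = exp(-2.74) = 0.0646
1 + 0.0646 = 1.0646
1 / 1.0646 = 0.9393

0.9393


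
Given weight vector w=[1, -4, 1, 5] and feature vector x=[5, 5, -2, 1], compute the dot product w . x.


Element-wise products:
1 * 5 = 5
-4 * 5 = -20
1 * -2 = -2
5 * 1 = 5
Sum = 5 + -20 + -2 + 5
= -12

-12


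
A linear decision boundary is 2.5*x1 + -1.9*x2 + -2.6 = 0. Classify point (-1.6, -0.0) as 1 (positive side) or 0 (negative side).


Compute 2.5 * -1.6 + -1.9 * -0.0 + -2.6
= -4.0 + 0.0 + -2.6
= -6.6
Since -6.6 < 0, the point is on the negative side.

0


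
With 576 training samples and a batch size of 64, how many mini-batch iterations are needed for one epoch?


Iterations per epoch = dataset_size / batch_size
= 576 / 64
= 9

9


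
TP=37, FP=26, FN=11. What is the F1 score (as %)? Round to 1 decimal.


Precision = TP / (TP + FP) = 37 / 63 = 0.5873
Recall = TP / (TP + FN) = 37 / 48 = 0.7708
F1 = 2 * P * R / (P + R)
= 2 * 0.5873 * 0.7708 / (0.5873 + 0.7708)
= 0.9054 / 1.3581
= 0.6667
As percentage: 66.7%

66.7


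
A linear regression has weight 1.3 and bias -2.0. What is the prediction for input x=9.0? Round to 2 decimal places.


y = 1.3 * 9.0 + (-2.0)
= 11.7 + (-2.0)
= 9.70

9.70


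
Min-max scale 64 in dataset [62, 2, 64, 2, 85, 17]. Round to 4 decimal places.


Min = 2, Max = 85
Range = 85 - 2 = 83
Scaled = (x - min) / (max - min)
= (64 - 2) / 83
= 62 / 83
= 0.7470

0.7470


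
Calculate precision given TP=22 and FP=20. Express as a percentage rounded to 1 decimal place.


Precision = TP / (TP + FP) * 100
= 22 / (22 + 20)
= 22 / 42
= 0.5238
= 52.4%

52.4


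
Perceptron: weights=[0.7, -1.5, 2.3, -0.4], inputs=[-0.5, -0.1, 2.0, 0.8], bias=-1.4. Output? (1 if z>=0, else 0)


z = w . x + b
= 0.7*-0.5 + -1.5*-0.1 + 2.3*2.0 + -0.4*0.8 + -1.4
= -0.35 + 0.15 + 4.6 + -0.32 + -1.4
= 4.08 + -1.4
= 2.68
Since z = 2.68 >= 0, output = 1

1


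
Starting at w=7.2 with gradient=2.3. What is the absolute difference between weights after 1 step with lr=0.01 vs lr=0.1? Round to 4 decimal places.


With lr=0.01: w_new = 7.2 - 0.01 * 2.3 = 7.177
With lr=0.1: w_new = 7.2 - 0.1 * 2.3 = 6.97
Absolute difference = |7.177 - 6.97|
= 0.2070

0.2070


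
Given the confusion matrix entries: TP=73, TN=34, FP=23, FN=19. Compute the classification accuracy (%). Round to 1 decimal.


Accuracy = (TP + TN) / (TP + TN + FP + FN) * 100
= (73 + 34) / (73 + 34 + 23 + 19)
= 107 / 149
= 0.7181
= 71.8%

71.8


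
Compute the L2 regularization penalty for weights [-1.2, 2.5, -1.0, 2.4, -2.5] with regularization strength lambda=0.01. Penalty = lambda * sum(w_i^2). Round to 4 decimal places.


Squaring each weight:
(-1.2)^2 = 1.44
2.5^2 = 6.25
(-1.0)^2 = 1.0
2.4^2 = 5.76
(-2.5)^2 = 6.25
Sum of squares = 20.7
Penalty = 0.01 * 20.7 = 0.2070

0.2070


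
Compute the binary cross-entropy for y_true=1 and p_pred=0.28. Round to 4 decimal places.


For y=1: Loss = -log(p)
= -log(0.28)
= -(-1.273)
= 1.2730

1.2730


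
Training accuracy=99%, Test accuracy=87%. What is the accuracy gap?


Gap = train_accuracy - test_accuracy
= 99 - 87
= 12%
This gap suggests the model is overfitting.

12


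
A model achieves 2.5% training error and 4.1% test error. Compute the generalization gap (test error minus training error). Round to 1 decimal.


Generalization gap = test_error - train_error
= 4.1 - 2.5
= 1.6%
A small gap suggests good generalization.

1.6


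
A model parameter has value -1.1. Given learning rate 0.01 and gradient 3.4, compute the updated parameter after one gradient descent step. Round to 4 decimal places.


w_new = w_old - lr * gradient
= -1.1 - 0.01 * 3.4
= -1.1 - (0.034)
= -1.1340

-1.1340


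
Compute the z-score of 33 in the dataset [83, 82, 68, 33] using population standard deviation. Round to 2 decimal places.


Mean = (83 + 82 + 68 + 33) / 4 = 66.5
Variance = sum((x_i - mean)^2) / n = 409.25
Std = sqrt(409.25) = 20.2299
Z = (x - mean) / std
= (33 - 66.5) / 20.2299
= -33.5 / 20.2299
= -1.66

-1.66


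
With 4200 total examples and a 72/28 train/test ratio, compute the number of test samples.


Train samples = 4200 * 72% = 3024
Test samples = 4200 - 3024
= 1176

1176


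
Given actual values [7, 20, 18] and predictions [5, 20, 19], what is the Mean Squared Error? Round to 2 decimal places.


Differences: [2, 0, -1]
Squared errors: [4, 0, 1]
Sum of squared errors = 5
MSE = 5 / 3 = 1.67

1.67


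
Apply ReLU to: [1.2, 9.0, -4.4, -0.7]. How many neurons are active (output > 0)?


ReLU(x) = max(0, x) for each element:
ReLU(1.2) = 1.2
ReLU(9.0) = 9.0
ReLU(-4.4) = 0
ReLU(-0.7) = 0
Active neurons (>0): 2

2


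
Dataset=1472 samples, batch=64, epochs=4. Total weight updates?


Iterations per epoch = 1472 / 64 = 23
Total updates = iterations_per_epoch * epochs
= 23 * 4
= 92

92


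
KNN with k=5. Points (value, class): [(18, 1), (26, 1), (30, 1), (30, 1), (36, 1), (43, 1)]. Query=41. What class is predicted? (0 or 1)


Distances from query 41:
Point 43 (class 1): distance = 2
Point 36 (class 1): distance = 5
Point 30 (class 1): distance = 11
Point 30 (class 1): distance = 11
Point 26 (class 1): distance = 15
K=5 nearest neighbors: classes = [1, 1, 1, 1, 1]
Votes for class 1: 5 / 5
Majority vote => class 1

1


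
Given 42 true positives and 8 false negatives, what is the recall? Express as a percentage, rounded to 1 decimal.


Recall = TP / (TP + FN) * 100
= 42 / (42 + 8)
= 42 / 50
= 0.84
= 84.0%

84.0


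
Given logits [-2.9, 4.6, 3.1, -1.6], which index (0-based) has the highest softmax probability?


Softmax is a monotonic transformation, so it preserves the argmax.
We need to find the index of the maximum logit.
Index 0: -2.9
Index 1: 4.6
Index 2: 3.1
Index 3: -1.6
Maximum logit = 4.6 at index 1

1


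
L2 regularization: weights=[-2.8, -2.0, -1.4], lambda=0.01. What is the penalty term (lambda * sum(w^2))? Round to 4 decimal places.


Squaring each weight:
(-2.8)^2 = 7.84
(-2.0)^2 = 4.0
(-1.4)^2 = 1.96
Sum of squares = 13.8
Penalty = 0.01 * 13.8 = 0.1380

0.1380


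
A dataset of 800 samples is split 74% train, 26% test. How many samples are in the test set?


Train samples = 800 * 74% = 592
Test samples = 800 - 592
= 208

208


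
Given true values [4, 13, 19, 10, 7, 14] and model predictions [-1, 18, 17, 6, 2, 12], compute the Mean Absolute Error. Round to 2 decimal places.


Absolute errors: [5, 5, 2, 4, 5, 2]
Sum of absolute errors = 23
MAE = 23 / 6 = 3.83

3.83


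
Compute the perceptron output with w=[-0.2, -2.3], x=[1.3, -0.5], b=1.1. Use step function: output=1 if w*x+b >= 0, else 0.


z = w . x + b
= -0.2*1.3 + -2.3*-0.5 + 1.1
= -0.26 + 1.15 + 1.1
= 0.89 + 1.1
= 1.99
Since z = 1.99 >= 0, output = 1

1


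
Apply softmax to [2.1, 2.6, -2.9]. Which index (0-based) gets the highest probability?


Softmax is a monotonic transformation, so it preserves the argmax.
We need to find the index of the maximum logit.
Index 0: 2.1
Index 1: 2.6
Index 2: -2.9
Maximum logit = 2.6 at index 1

1


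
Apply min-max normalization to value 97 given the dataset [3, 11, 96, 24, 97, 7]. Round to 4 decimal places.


Min = 3, Max = 97
Range = 97 - 3 = 94
Scaled = (x - min) / (max - min)
= (97 - 3) / 94
= 94 / 94
= 1.0000

1.0000


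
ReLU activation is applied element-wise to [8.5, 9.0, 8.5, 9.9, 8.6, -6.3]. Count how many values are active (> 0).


ReLU(x) = max(0, x) for each element:
ReLU(8.5) = 8.5
ReLU(9.0) = 9.0
ReLU(8.5) = 8.5
ReLU(9.9) = 9.9
ReLU(8.6) = 8.6
ReLU(-6.3) = 0
Active neurons (>0): 5

5


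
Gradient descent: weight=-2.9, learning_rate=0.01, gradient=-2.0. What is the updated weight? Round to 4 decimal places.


w_new = w_old - lr * gradient
= -2.9 - 0.01 * -2.0
= -2.9 - (-0.02)
= -2.8800

-2.8800


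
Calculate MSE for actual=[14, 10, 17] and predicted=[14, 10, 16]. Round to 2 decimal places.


Differences: [0, 0, 1]
Squared errors: [0, 0, 1]
Sum of squared errors = 1
MSE = 1 / 3 = 0.33

0.33


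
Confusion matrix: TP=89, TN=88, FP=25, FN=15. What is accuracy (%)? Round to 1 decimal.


Accuracy = (TP + TN) / (TP + TN + FP + FN) * 100
= (89 + 88) / (89 + 88 + 25 + 15)
= 177 / 217
= 0.8157
= 81.6%

81.6


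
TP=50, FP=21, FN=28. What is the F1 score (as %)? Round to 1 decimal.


Precision = TP / (TP + FP) = 50 / 71 = 0.7042
Recall = TP / (TP + FN) = 50 / 78 = 0.641
F1 = 2 * P * R / (P + R)
= 2 * 0.7042 * 0.641 / (0.7042 + 0.641)
= 0.9029 / 1.3453
= 0.6711
As percentage: 67.1%

67.1


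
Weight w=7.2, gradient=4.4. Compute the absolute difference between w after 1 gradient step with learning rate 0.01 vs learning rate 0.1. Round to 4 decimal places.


With lr=0.01: w_new = 7.2 - 0.01 * 4.4 = 7.156
With lr=0.1: w_new = 7.2 - 0.1 * 4.4 = 6.76
Absolute difference = |7.156 - 6.76|
= 0.3960

0.3960


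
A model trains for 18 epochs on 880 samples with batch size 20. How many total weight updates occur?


Iterations per epoch = 880 / 20 = 44
Total updates = iterations_per_epoch * epochs
= 44 * 18
= 792

792


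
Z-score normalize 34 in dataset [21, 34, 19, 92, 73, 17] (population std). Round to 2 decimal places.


Mean = (21 + 34 + 19 + 92 + 73 + 17) / 6 = 42.6667
Variance = sum((x_i - mean)^2) / n = 852.8889
Std = sqrt(852.8889) = 29.2043
Z = (x - mean) / std
= (34 - 42.6667) / 29.2043
= -8.6667 / 29.2043
= -0.30

-0.30


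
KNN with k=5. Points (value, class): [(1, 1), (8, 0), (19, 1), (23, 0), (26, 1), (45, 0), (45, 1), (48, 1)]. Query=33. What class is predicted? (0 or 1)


Distances from query 33:
Point 26 (class 1): distance = 7
Point 23 (class 0): distance = 10
Point 45 (class 0): distance = 12
Point 45 (class 1): distance = 12
Point 19 (class 1): distance = 14
K=5 nearest neighbors: classes = [1, 0, 0, 1, 1]
Votes for class 1: 3 / 5
Majority vote => class 1

1


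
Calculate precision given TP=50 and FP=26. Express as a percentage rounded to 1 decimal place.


Precision = TP / (TP + FP) * 100
= 50 / (50 + 26)
= 50 / 76
= 0.6579
= 65.8%

65.8


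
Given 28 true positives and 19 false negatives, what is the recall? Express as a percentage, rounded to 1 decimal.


Recall = TP / (TP + FN) * 100
= 28 / (28 + 19)
= 28 / 47
= 0.5957
= 59.6%

59.6


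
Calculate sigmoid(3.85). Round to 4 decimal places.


sigmoid(z) = 1 / (1 + exp(-z))
exp(-(3.85)) = exp(-3.85) = 0.0213
1 + 0.0213 = 1.0213
1 / 1.0213 = 0.9792

0.9792


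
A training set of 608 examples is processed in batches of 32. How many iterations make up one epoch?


Iterations per epoch = dataset_size / batch_size
= 608 / 32
= 19

19


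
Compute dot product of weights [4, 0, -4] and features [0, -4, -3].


Element-wise products:
4 * 0 = 0
0 * -4 = 0
-4 * -3 = 12
Sum = 0 + 0 + 12
= 12

12


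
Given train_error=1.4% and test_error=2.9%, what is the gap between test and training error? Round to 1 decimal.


Generalization gap = test_error - train_error
= 2.9 - 1.4
= 1.5%
A small gap suggests good generalization.

1.5


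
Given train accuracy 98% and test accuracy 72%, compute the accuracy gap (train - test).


Gap = train_accuracy - test_accuracy
= 98 - 72
= 26%
This large gap strongly indicates overfitting.

26


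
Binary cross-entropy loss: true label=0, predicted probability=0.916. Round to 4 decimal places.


For y=0: Loss = -log(1-p)
= -log(1 - 0.916)
= -log(0.084)
= -(-2.4769)
= 2.4769

2.4769


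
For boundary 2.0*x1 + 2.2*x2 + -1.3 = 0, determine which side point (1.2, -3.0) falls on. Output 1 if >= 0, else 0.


Compute 2.0 * 1.2 + 2.2 * -3.0 + -1.3
= 2.4 + -6.6 + -1.3
= -5.5
Since -5.5 < 0, the point is on the negative side.

0


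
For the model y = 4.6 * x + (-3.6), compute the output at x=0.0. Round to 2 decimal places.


y = 4.6 * 0.0 + (-3.6)
= 0.0 + (-3.6)
= -3.60

-3.60


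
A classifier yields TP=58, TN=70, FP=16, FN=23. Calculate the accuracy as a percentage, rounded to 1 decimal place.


Accuracy = (TP + TN) / (TP + TN + FP + FN) * 100
= (58 + 70) / (58 + 70 + 16 + 23)
= 128 / 167
= 0.7665
= 76.6%

76.6


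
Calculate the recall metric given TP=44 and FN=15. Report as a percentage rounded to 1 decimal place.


Recall = TP / (TP + FN) * 100
= 44 / (44 + 15)
= 44 / 59
= 0.7458
= 74.6%

74.6


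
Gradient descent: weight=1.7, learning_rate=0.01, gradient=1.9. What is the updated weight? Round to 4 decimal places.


w_new = w_old - lr * gradient
= 1.7 - 0.01 * 1.9
= 1.7 - (0.019)
= 1.6810

1.6810


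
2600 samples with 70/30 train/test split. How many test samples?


Train samples = 2600 * 70% = 1820
Test samples = 2600 - 1820
= 780

780


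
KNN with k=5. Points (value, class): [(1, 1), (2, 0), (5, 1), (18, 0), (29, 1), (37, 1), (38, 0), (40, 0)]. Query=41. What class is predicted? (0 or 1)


Distances from query 41:
Point 40 (class 0): distance = 1
Point 38 (class 0): distance = 3
Point 37 (class 1): distance = 4
Point 29 (class 1): distance = 12
Point 18 (class 0): distance = 23
K=5 nearest neighbors: classes = [0, 0, 1, 1, 0]
Votes for class 1: 2 / 5
Majority vote => class 0

0


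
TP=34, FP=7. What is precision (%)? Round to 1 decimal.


Precision = TP / (TP + FP) * 100
= 34 / (34 + 7)
= 34 / 41
= 0.8293
= 82.9%

82.9


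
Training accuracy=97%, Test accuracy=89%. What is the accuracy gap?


Gap = train_accuracy - test_accuracy
= 97 - 89
= 8%
This moderate gap may indicate mild overfitting.

8


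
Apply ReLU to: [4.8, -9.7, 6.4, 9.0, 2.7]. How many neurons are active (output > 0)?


ReLU(x) = max(0, x) for each element:
ReLU(4.8) = 4.8
ReLU(-9.7) = 0
ReLU(6.4) = 6.4
ReLU(9.0) = 9.0
ReLU(2.7) = 2.7
Active neurons (>0): 4

4


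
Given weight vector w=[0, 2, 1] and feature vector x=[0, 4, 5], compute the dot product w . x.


Element-wise products:
0 * 0 = 0
2 * 4 = 8
1 * 5 = 5
Sum = 0 + 8 + 5
= 13

13


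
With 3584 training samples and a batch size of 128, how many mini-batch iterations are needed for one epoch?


Iterations per epoch = dataset_size / batch_size
= 3584 / 128
= 28

28


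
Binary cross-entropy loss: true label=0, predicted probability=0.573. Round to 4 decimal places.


For y=0: Loss = -log(1-p)
= -log(1 - 0.573)
= -log(0.427)
= -(-0.851)
= 0.8510

0.8510


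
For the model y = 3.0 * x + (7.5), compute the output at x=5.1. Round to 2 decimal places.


y = 3.0 * 5.1 + (7.5)
= 15.3 + (7.5)
= 22.80

22.80


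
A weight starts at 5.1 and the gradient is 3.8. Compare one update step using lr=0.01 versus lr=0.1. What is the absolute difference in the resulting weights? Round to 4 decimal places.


With lr=0.01: w_new = 5.1 - 0.01 * 3.8 = 5.062
With lr=0.1: w_new = 5.1 - 0.1 * 3.8 = 4.72
Absolute difference = |5.062 - 4.72|
= 0.3420

0.3420


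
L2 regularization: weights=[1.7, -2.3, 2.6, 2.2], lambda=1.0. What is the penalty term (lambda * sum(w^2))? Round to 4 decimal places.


Squaring each weight:
1.7^2 = 2.89
(-2.3)^2 = 5.29
2.6^2 = 6.76
2.2^2 = 4.84
Sum of squares = 19.78
Penalty = 1.0 * 19.78 = 19.7800

19.7800


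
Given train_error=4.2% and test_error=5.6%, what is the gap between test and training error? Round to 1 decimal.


Generalization gap = test_error - train_error
= 5.6 - 4.2
= 1.4%
A small gap suggests good generalization.

1.4


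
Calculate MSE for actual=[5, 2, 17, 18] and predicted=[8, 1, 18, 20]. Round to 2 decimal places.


Differences: [-3, 1, -1, -2]
Squared errors: [9, 1, 1, 4]
Sum of squared errors = 15
MSE = 15 / 4 = 3.75

3.75


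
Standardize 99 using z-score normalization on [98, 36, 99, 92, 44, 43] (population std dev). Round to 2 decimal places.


Mean = (98 + 36 + 99 + 92 + 44 + 43) / 6 = 68.6667
Variance = sum((x_i - mean)^2) / n = 776.5556
Std = sqrt(776.5556) = 27.8667
Z = (x - mean) / std
= (99 - 68.6667) / 27.8667
= 30.3333 / 27.8667
= 1.09

1.09


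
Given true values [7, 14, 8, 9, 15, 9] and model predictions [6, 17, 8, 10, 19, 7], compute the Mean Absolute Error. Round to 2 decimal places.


Absolute errors: [1, 3, 0, 1, 4, 2]
Sum of absolute errors = 11
MAE = 11 / 6 = 1.83

1.83


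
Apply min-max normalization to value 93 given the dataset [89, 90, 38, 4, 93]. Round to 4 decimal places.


Min = 4, Max = 93
Range = 93 - 4 = 89
Scaled = (x - min) / (max - min)
= (93 - 4) / 89
= 89 / 89
= 1.0000

1.0000


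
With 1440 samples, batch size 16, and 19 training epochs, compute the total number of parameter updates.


Iterations per epoch = 1440 / 16 = 90
Total updates = iterations_per_epoch * epochs
= 90 * 19
= 1710

1710


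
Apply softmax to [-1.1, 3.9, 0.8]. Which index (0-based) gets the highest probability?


Softmax is a monotonic transformation, so it preserves the argmax.
We need to find the index of the maximum logit.
Index 0: -1.1
Index 1: 3.9
Index 2: 0.8
Maximum logit = 3.9 at index 1

1


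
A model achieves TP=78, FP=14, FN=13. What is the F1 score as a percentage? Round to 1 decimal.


Precision = TP / (TP + FP) = 78 / 92 = 0.8478
Recall = TP / (TP + FN) = 78 / 91 = 0.8571
F1 = 2 * P * R / (P + R)
= 2 * 0.8478 * 0.8571 / (0.8478 + 0.8571)
= 1.4534 / 1.705
= 0.8525
As percentage: 85.2%

85.2


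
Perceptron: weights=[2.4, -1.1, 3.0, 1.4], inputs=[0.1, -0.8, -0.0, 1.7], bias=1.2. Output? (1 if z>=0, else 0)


z = w . x + b
= 2.4*0.1 + -1.1*-0.8 + 3.0*-0.0 + 1.4*1.7 + 1.2
= 0.24 + 0.88 + -0.0 + 2.38 + 1.2
= 3.5 + 1.2
= 4.7
Since z = 4.7 >= 0, output = 1

1


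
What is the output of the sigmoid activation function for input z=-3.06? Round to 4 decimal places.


sigmoid(z) = 1 / (1 + exp(-z))
exp(-(-3.06)) = exp(3.06) = 21.3276
1 + 21.3276 = 22.3276
1 / 22.3276 = 0.0448

0.0448


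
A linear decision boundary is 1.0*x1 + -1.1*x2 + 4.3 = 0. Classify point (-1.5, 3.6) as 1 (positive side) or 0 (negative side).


Compute 1.0 * -1.5 + -1.1 * 3.6 + 4.3
= -1.5 + -3.96 + 4.3
= -1.16
Since -1.16 < 0, the point is on the negative side.

0


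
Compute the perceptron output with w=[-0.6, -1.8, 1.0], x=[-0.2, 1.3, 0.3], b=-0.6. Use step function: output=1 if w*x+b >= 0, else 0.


z = w . x + b
= -0.6*-0.2 + -1.8*1.3 + 1.0*0.3 + -0.6
= 0.12 + -2.34 + 0.3 + -0.6
= -1.92 + -0.6
= -2.52
Since z = -2.52 < 0, output = 0

0


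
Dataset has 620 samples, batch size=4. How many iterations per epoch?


Iterations per epoch = dataset_size / batch_size
= 620 / 4
= 155

155


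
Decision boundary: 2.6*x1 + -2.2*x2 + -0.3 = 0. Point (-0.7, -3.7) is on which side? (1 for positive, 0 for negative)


Compute 2.6 * -0.7 + -2.2 * -3.7 + -0.3
= -1.82 + 8.14 + -0.3
= 6.02
Since 6.02 >= 0, the point is on the positive side.

1


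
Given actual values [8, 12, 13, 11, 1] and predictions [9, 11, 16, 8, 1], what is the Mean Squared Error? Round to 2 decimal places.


Differences: [-1, 1, -3, 3, 0]
Squared errors: [1, 1, 9, 9, 0]
Sum of squared errors = 20
MSE = 20 / 5 = 4.00

4.00


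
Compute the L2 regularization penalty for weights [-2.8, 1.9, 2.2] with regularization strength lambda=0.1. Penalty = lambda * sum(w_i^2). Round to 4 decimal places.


Squaring each weight:
(-2.8)^2 = 7.84
1.9^2 = 3.61
2.2^2 = 4.84
Sum of squares = 16.29
Penalty = 0.1 * 16.29 = 1.6290

1.6290


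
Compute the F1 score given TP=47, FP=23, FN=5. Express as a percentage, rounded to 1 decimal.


Precision = TP / (TP + FP) = 47 / 70 = 0.6714
Recall = TP / (TP + FN) = 47 / 52 = 0.9038
F1 = 2 * P * R / (P + R)
= 2 * 0.6714 * 0.9038 / (0.6714 + 0.9038)
= 1.2137 / 1.5753
= 0.7705
As percentage: 77.0%

77.0


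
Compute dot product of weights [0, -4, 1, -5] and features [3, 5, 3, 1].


Element-wise products:
0 * 3 = 0
-4 * 5 = -20
1 * 3 = 3
-5 * 1 = -5
Sum = 0 + -20 + 3 + -5
= -22

-22


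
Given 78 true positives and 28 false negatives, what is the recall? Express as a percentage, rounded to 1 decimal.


Recall = TP / (TP + FN) * 100
= 78 / (78 + 28)
= 78 / 106
= 0.7358
= 73.6%

73.6


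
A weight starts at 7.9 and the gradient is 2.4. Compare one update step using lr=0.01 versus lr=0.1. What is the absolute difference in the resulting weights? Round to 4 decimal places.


With lr=0.01: w_new = 7.9 - 0.01 * 2.4 = 7.876
With lr=0.1: w_new = 7.9 - 0.1 * 2.4 = 7.66
Absolute difference = |7.876 - 7.66|
= 0.2160

0.2160


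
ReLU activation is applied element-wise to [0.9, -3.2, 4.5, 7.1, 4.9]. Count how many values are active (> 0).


ReLU(x) = max(0, x) for each element:
ReLU(0.9) = 0.9
ReLU(-3.2) = 0
ReLU(4.5) = 4.5
ReLU(7.1) = 7.1
ReLU(4.9) = 4.9
Active neurons (>0): 4

4


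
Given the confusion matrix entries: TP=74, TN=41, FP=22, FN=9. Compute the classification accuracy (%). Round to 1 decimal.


Accuracy = (TP + TN) / (TP + TN + FP + FN) * 100
= (74 + 41) / (74 + 41 + 22 + 9)
= 115 / 146
= 0.7877
= 78.8%

78.8


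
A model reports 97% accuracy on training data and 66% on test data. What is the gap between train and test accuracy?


Gap = train_accuracy - test_accuracy
= 97 - 66
= 31%
This large gap strongly indicates overfitting.

31


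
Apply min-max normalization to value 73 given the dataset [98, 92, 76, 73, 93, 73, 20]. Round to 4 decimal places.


Min = 20, Max = 98
Range = 98 - 20 = 78
Scaled = (x - min) / (max - min)
= (73 - 20) / 78
= 53 / 78
= 0.6795

0.6795


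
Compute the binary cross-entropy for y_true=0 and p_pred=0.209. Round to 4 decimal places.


For y=0: Loss = -log(1-p)
= -log(1 - 0.209)
= -log(0.791)
= -(-0.2345)
= 0.2345

0.2345


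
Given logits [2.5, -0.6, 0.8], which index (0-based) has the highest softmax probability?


Softmax is a monotonic transformation, so it preserves the argmax.
We need to find the index of the maximum logit.
Index 0: 2.5
Index 1: -0.6
Index 2: 0.8
Maximum logit = 2.5 at index 0

0


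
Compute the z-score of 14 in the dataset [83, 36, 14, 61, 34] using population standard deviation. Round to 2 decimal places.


Mean = (83 + 36 + 14 + 61 + 34) / 5 = 45.6
Variance = sum((x_i - mean)^2) / n = 572.24
Std = sqrt(572.24) = 23.9215
Z = (x - mean) / std
= (14 - 45.6) / 23.9215
= -31.6 / 23.9215
= -1.32

-1.32


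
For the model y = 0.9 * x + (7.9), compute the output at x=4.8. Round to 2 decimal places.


y = 0.9 * 4.8 + (7.9)
= 4.32 + (7.9)
= 12.22

12.22


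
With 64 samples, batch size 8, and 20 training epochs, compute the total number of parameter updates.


Iterations per epoch = 64 / 8 = 8
Total updates = iterations_per_epoch * epochs
= 8 * 20
= 160

160


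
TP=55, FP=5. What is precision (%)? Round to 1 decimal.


Precision = TP / (TP + FP) * 100
= 55 / (55 + 5)
= 55 / 60
= 0.9167
= 91.7%

91.7


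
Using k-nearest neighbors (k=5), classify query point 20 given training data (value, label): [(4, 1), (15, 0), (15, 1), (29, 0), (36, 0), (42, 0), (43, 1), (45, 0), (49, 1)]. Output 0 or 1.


Distances from query 20:
Point 15 (class 0): distance = 5
Point 15 (class 1): distance = 5
Point 29 (class 0): distance = 9
Point 36 (class 0): distance = 16
Point 4 (class 1): distance = 16
K=5 nearest neighbors: classes = [0, 1, 0, 0, 1]
Votes for class 1: 2 / 5
Majority vote => class 0

0


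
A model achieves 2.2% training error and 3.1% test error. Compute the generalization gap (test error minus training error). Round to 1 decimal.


Generalization gap = test_error - train_error
= 3.1 - 2.2
= 0.9%
A small gap suggests good generalization.

0.9


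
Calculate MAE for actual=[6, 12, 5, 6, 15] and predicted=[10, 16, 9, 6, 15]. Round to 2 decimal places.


Absolute errors: [4, 4, 4, 0, 0]
Sum of absolute errors = 12
MAE = 12 / 5 = 2.40

2.40


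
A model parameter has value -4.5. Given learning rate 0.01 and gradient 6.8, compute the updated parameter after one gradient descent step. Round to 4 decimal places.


w_new = w_old - lr * gradient
= -4.5 - 0.01 * 6.8
= -4.5 - (0.068)
= -4.5680

-4.5680


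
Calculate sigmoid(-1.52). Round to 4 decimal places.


sigmoid(z) = 1 / (1 + exp(-z))
exp(-(-1.52)) = exp(1.52) = 4.5722
1 + 4.5722 = 5.5722
1 / 5.5722 = 0.1795

0.1795


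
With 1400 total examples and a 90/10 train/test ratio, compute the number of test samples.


Train samples = 1400 * 90% = 1260
Test samples = 1400 - 1260
= 140

140


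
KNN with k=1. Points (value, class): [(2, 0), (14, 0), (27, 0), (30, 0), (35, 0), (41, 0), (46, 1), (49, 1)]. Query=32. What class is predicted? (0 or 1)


Distances from query 32:
Point 30 (class 0): distance = 2
K=1 nearest neighbors: classes = [0]
Votes for class 1: 0 / 1
Majority vote => class 0

0


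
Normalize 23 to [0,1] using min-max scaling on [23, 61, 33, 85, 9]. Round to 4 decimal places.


Min = 9, Max = 85
Range = 85 - 9 = 76
Scaled = (x - min) / (max - min)
= (23 - 9) / 76
= 14 / 76
= 0.1842

0.1842


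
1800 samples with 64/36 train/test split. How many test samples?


Train samples = 1800 * 64% = 1152
Test samples = 1800 - 1152
= 648

648


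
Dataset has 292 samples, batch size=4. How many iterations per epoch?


Iterations per epoch = dataset_size / batch_size
= 292 / 4
= 73

73


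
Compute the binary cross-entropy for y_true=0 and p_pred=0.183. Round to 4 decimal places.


For y=0: Loss = -log(1-p)
= -log(1 - 0.183)
= -log(0.817)
= -(-0.2021)
= 0.2021

0.2021


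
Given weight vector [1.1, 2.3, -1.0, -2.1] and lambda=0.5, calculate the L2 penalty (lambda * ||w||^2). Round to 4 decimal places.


Squaring each weight:
1.1^2 = 1.21
2.3^2 = 5.29
(-1.0)^2 = 1.0
(-2.1)^2 = 4.41
Sum of squares = 11.91
Penalty = 0.5 * 11.91 = 5.9550

5.9550


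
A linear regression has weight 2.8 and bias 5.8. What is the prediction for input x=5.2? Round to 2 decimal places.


y = 2.8 * 5.2 + (5.8)
= 14.56 + (5.8)
= 20.36

20.36


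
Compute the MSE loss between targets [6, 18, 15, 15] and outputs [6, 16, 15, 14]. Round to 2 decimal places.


Differences: [0, 2, 0, 1]
Squared errors: [0, 4, 0, 1]
Sum of squared errors = 5
MSE = 5 / 4 = 1.25

1.25


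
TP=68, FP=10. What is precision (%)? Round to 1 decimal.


Precision = TP / (TP + FP) * 100
= 68 / (68 + 10)
= 68 / 78
= 0.8718
= 87.2%

87.2


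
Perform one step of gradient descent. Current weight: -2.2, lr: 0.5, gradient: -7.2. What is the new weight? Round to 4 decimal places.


w_new = w_old - lr * gradient
= -2.2 - 0.5 * -7.2
= -2.2 - (-3.6)
= 1.4000

1.4000


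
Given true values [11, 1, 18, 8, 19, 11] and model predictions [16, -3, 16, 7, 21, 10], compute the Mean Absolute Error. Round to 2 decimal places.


Absolute errors: [5, 4, 2, 1, 2, 1]
Sum of absolute errors = 15
MAE = 15 / 6 = 2.50

2.50


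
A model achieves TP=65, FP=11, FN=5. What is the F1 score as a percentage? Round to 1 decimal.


Precision = TP / (TP + FP) = 65 / 76 = 0.8553
Recall = TP / (TP + FN) = 65 / 70 = 0.9286
F1 = 2 * P * R / (P + R)
= 2 * 0.8553 * 0.9286 / (0.8553 + 0.9286)
= 1.5883 / 1.7838
= 0.8904
As percentage: 89.0%

89.0


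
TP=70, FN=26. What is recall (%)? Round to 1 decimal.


Recall = TP / (TP + FN) * 100
= 70 / (70 + 26)
= 70 / 96
= 0.7292
= 72.9%

72.9


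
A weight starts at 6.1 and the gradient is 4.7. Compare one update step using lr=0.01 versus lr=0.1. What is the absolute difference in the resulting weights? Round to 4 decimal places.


With lr=0.01: w_new = 6.1 - 0.01 * 4.7 = 6.053
With lr=0.1: w_new = 6.1 - 0.1 * 4.7 = 5.63
Absolute difference = |6.053 - 5.63|
= 0.4230

0.4230


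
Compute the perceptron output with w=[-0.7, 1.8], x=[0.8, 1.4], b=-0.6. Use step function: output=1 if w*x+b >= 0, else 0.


z = w . x + b
= -0.7*0.8 + 1.8*1.4 + -0.6
= -0.56 + 2.52 + -0.6
= 1.96 + -0.6
= 1.36
Since z = 1.36 >= 0, output = 1

1


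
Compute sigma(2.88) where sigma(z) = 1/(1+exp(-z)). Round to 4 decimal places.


sigmoid(z) = 1 / (1 + exp(-z))
exp(-(2.88)) = exp(-2.88) = 0.0561
1 + 0.0561 = 1.0561
1 / 1.0561 = 0.9468

0.9468


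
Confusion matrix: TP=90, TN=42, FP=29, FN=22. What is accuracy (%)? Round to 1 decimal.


Accuracy = (TP + TN) / (TP + TN + FP + FN) * 100
= (90 + 42) / (90 + 42 + 29 + 22)
= 132 / 183
= 0.7213
= 72.1%

72.1


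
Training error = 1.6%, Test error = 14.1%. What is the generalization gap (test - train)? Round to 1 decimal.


Generalization gap = test_error - train_error
= 14.1 - 1.6
= 12.5%
A large gap suggests overfitting.

12.5


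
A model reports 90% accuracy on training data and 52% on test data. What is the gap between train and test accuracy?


Gap = train_accuracy - test_accuracy
= 90 - 52
= 38%
This large gap strongly indicates overfitting.

38


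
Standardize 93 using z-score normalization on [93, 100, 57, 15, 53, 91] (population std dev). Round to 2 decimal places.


Mean = (93 + 100 + 57 + 15 + 53 + 91) / 6 = 68.1667
Variance = sum((x_i - mean)^2) / n = 888.8056
Std = sqrt(888.8056) = 29.8128
Z = (x - mean) / std
= (93 - 68.1667) / 29.8128
= 24.8333 / 29.8128
= 0.83

0.83


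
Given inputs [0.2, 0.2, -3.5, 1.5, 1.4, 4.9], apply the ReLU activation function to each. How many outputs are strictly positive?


ReLU(x) = max(0, x) for each element:
ReLU(0.2) = 0.2
ReLU(0.2) = 0.2
ReLU(-3.5) = 0
ReLU(1.5) = 1.5
ReLU(1.4) = 1.4
ReLU(4.9) = 4.9
Active neurons (>0): 5

5


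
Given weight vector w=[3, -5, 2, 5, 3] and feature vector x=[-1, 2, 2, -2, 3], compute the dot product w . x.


Element-wise products:
3 * -1 = -3
-5 * 2 = -10
2 * 2 = 4
5 * -2 = -10
3 * 3 = 9
Sum = -3 + -10 + 4 + -10 + 9
= -10

-10


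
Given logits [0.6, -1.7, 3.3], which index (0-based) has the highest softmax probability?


Softmax is a monotonic transformation, so it preserves the argmax.
We need to find the index of the maximum logit.
Index 0: 0.6
Index 1: -1.7
Index 2: 3.3
Maximum logit = 3.3 at index 2

2


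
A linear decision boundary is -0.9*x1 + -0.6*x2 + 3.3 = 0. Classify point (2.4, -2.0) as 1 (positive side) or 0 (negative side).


Compute -0.9 * 2.4 + -0.6 * -2.0 + 3.3
= -2.16 + 1.2 + 3.3
= 2.34
Since 2.34 >= 0, the point is on the positive side.

1


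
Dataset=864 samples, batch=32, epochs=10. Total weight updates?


Iterations per epoch = 864 / 32 = 27
Total updates = iterations_per_epoch * epochs
= 27 * 10
= 270

270


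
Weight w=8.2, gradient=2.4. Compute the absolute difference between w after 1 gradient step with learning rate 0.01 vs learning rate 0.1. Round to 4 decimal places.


With lr=0.01: w_new = 8.2 - 0.01 * 2.4 = 8.176
With lr=0.1: w_new = 8.2 - 0.1 * 2.4 = 7.96
Absolute difference = |8.176 - 7.96|
= 0.2160

0.2160


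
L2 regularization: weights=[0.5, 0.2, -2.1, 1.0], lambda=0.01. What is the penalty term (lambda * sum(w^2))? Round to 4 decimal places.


Squaring each weight:
0.5^2 = 0.25
0.2^2 = 0.04
(-2.1)^2 = 4.41
1.0^2 = 1.0
Sum of squares = 5.7
Penalty = 0.01 * 5.7 = 0.0570

0.0570


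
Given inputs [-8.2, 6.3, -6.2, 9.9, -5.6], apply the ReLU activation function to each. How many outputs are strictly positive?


ReLU(x) = max(0, x) for each element:
ReLU(-8.2) = 0
ReLU(6.3) = 6.3
ReLU(-6.2) = 0
ReLU(9.9) = 9.9
ReLU(-5.6) = 0
Active neurons (>0): 2

2


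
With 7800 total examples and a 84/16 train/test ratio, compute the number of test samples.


Train samples = 7800 * 84% = 6552
Test samples = 7800 - 6552
= 1248

1248


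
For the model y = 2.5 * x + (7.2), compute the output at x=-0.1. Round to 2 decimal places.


y = 2.5 * -0.1 + (7.2)
= -0.25 + (7.2)
= 6.95

6.95


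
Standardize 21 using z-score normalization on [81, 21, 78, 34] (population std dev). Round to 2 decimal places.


Mean = (81 + 21 + 78 + 34) / 4 = 53.5
Variance = sum((x_i - mean)^2) / n = 698.25
Std = sqrt(698.25) = 26.4244
Z = (x - mean) / std
= (21 - 53.5) / 26.4244
= -32.5 / 26.4244
= -1.23

-1.23


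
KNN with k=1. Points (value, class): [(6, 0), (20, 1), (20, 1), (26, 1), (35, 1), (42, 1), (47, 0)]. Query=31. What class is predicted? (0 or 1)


Distances from query 31:
Point 35 (class 1): distance = 4
K=1 nearest neighbors: classes = [1]
Votes for class 1: 1 / 1
Majority vote => class 1

1


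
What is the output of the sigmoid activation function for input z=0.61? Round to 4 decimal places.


sigmoid(z) = 1 / (1 + exp(-z))
exp(-(0.61)) = exp(-0.61) = 0.5434
1 + 0.5434 = 1.5434
1 / 1.5434 = 0.6479

0.6479


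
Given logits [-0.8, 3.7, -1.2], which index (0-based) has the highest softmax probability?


Softmax is a monotonic transformation, so it preserves the argmax.
We need to find the index of the maximum logit.
Index 0: -0.8
Index 1: 3.7
Index 2: -1.2
Maximum logit = 3.7 at index 1

1


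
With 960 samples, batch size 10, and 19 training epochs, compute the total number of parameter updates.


Iterations per epoch = 960 / 10 = 96
Total updates = iterations_per_epoch * epochs
= 96 * 19
= 1824

1824


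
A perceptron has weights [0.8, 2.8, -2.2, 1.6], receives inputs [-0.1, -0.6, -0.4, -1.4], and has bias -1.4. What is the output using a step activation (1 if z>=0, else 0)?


z = w . x + b
= 0.8*-0.1 + 2.8*-0.6 + -2.2*-0.4 + 1.6*-1.4 + -1.4
= -0.08 + -1.68 + 0.88 + -2.24 + -1.4
= -3.12 + -1.4
= -4.52
Since z = -4.52 < 0, output = 0

0


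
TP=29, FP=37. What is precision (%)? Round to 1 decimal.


Precision = TP / (TP + FP) * 100
= 29 / (29 + 37)
= 29 / 66
= 0.4394
= 43.9%

43.9


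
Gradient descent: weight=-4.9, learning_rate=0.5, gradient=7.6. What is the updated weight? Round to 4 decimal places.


w_new = w_old - lr * gradient
= -4.9 - 0.5 * 7.6
= -4.9 - (3.8)
= -8.7000

-8.7000


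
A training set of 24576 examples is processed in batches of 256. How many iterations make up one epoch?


Iterations per epoch = dataset_size / batch_size
= 24576 / 256
= 96

96


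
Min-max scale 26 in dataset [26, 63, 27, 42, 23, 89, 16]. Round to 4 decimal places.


Min = 16, Max = 89
Range = 89 - 16 = 73
Scaled = (x - min) / (max - min)
= (26 - 16) / 73
= 10 / 73
= 0.1370

0.1370


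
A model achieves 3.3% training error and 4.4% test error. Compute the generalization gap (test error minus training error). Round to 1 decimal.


Generalization gap = test_error - train_error
= 4.4 - 3.3
= 1.1%
A small gap suggests good generalization.

1.1


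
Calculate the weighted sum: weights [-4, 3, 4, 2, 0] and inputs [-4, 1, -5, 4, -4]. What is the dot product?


Element-wise products:
-4 * -4 = 16
3 * 1 = 3
4 * -5 = -20
2 * 4 = 8
0 * -4 = 0
Sum = 16 + 3 + -20 + 8 + 0
= 7

7


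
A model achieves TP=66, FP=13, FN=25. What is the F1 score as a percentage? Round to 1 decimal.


Precision = TP / (TP + FP) = 66 / 79 = 0.8354
Recall = TP / (TP + FN) = 66 / 91 = 0.7253
F1 = 2 * P * R / (P + R)
= 2 * 0.8354 * 0.7253 / (0.8354 + 0.7253)
= 1.2119 / 1.5607
= 0.7765
As percentage: 77.6%

77.6


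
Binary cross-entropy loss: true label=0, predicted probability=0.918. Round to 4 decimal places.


For y=0: Loss = -log(1-p)
= -log(1 - 0.918)
= -log(0.082)
= -(-2.501)
= 2.5010

2.5010


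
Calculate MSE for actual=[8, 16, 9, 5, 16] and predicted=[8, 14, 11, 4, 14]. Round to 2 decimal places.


Differences: [0, 2, -2, 1, 2]
Squared errors: [0, 4, 4, 1, 4]
Sum of squared errors = 13
MSE = 13 / 5 = 2.60

2.60
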